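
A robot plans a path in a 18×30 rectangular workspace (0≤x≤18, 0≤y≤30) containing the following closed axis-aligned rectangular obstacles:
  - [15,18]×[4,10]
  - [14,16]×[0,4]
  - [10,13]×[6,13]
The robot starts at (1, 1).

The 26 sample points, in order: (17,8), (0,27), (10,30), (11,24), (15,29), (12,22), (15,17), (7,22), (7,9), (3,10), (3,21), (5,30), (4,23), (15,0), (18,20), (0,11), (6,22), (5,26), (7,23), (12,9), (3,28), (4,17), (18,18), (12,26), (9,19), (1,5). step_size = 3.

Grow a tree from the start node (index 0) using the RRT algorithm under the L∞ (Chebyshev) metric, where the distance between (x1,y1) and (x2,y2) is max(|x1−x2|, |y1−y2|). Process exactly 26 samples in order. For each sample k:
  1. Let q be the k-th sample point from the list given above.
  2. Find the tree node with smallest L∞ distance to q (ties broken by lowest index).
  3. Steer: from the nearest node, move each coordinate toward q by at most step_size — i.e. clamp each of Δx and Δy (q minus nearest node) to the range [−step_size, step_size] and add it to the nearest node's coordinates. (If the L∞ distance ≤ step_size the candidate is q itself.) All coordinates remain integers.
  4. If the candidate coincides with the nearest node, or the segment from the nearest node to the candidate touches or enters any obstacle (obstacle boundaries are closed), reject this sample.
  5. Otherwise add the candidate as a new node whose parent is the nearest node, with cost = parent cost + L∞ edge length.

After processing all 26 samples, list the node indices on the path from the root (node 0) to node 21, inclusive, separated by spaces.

Path: 0 1 2 3 4 5 6 7 14 21

1. q=(17,8) nearest=0 d=16 new=(4,4) → add node 1 parent=0 cost=3
2. q=(0,27) nearest=1 d=23 new=(1,7) → add node 2 parent=1 cost=6
3. q=(10,30) nearest=2 d=23 new=(4,10) → add node 3 parent=2 cost=9
4. q=(11,24) nearest=3 d=14 new=(7,13) → add node 4 parent=3 cost=12
5. q=(15,29) nearest=4 d=16 new=(10,16) → add node 5 parent=4 cost=15
6. q=(12,22) nearest=5 d=6 new=(12,19) → add node 6 parent=5 cost=18
7. q=(15,17) nearest=6 d=3 new=(15,17) → add node 7 parent=6 cost=21
8. q=(7,22) nearest=6 d=5 new=(9,22) → add node 8 parent=6 cost=21
9. q=(7,9) nearest=3 d=3 new=(7,9) → add node 9 parent=3 cost=12
10. q=(3,10) nearest=3 d=1 new=(3,10) → add node 10 parent=3 cost=10
11. q=(3,21) nearest=8 d=6 new=(6,21) → add node 11 parent=8 cost=24
12. q=(5,30) nearest=8 d=8 new=(6,25) → add node 12 parent=8 cost=24
13. q=(4,23) nearest=11 d=2 new=(4,23) → add node 13 parent=11 cost=26
14. q=(15,0) nearest=9 d=9 new=(10,6) → blocked by [10,13]×[6,13], reject
15. q=(18,20) nearest=7 d=3 new=(18,20) → add node 14 parent=7 cost=24
16. q=(0,11) nearest=10 d=3 new=(0,11) → add node 15 parent=10 cost=13
17. q=(6,22) nearest=11 d=1 new=(6,22) → add node 16 parent=11 cost=25
18. q=(5,26) nearest=12 d=1 new=(5,26) → add node 17 parent=12 cost=25
19. q=(7,23) nearest=16 d=1 new=(7,23) → add node 18 parent=16 cost=26
20. q=(12,9) nearest=4 d=5 new=(10,10) → blocked by [10,13]×[6,13], reject
21. q=(3,28) nearest=17 d=2 new=(3,28) → add node 19 parent=17 cost=27
22. q=(4,17) nearest=4 d=4 new=(4,16) → add node 20 parent=4 cost=15
23. q=(18,18) nearest=14 d=2 new=(18,18) → add node 21 parent=14 cost=26
24. q=(12,26) nearest=8 d=4 new=(12,25) → add node 22 parent=8 cost=24
25. q=(9,19) nearest=5 d=3 new=(9,19) → add node 23 parent=5 cost=18
26. q=(1,5) nearest=2 d=2 new=(1,5) → add node 24 parent=2 cost=8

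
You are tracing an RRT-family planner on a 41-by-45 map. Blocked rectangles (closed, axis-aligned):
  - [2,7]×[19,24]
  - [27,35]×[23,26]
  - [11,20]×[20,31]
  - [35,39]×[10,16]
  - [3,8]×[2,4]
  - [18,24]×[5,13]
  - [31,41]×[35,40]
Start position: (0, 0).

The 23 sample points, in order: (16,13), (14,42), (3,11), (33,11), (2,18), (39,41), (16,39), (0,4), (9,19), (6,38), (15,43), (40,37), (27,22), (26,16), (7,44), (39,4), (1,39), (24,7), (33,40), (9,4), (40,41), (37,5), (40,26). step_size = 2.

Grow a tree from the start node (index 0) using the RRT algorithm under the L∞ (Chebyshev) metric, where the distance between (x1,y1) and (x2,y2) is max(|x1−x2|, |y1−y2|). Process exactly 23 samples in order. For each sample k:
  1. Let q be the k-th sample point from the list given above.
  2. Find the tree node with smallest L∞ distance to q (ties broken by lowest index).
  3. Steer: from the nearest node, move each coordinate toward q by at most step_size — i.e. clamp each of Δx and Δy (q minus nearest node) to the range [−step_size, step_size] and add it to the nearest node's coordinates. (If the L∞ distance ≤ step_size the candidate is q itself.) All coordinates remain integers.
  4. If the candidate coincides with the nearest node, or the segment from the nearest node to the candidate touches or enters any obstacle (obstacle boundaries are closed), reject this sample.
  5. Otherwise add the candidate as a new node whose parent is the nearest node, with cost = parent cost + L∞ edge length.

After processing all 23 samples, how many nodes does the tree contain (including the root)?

1. q=(16,13) nearest=0 d=16 new=(2,2) → add node 1 parent=0 cost=2
2. q=(14,42) nearest=1 d=40 new=(4,4) → blocked by [3,8]×[2,4], reject
3. q=(3,11) nearest=1 d=9 new=(3,4) → blocked by [3,8]×[2,4], reject
4. q=(33,11) nearest=1 d=31 new=(4,4) → blocked by [3,8]×[2,4], reject
5. q=(2,18) nearest=1 d=16 new=(2,4) → add node 2 parent=1 cost=4
6. q=(39,41) nearest=2 d=37 new=(4,6) → add node 3 parent=2 cost=6
7. q=(16,39) nearest=3 d=33 new=(6,8) → add node 4 parent=3 cost=8
8. q=(0,4) nearest=1 d=2 new=(0,4) → add node 5 parent=1 cost=4
9. q=(9,19) nearest=4 d=11 new=(8,10) → add node 6 parent=4 cost=10
10. q=(6,38) nearest=6 d=28 new=(6,12) → add node 7 parent=6 cost=12
11. q=(15,43) nearest=7 d=31 new=(8,14) → add node 8 parent=7 cost=14
12. q=(40,37) nearest=6 d=32 new=(10,12) → add node 9 parent=6 cost=12
13. q=(27,22) nearest=9 d=17 new=(12,14) → add node 10 parent=9 cost=14
14. q=(26,16) nearest=10 d=14 new=(14,16) → add node 11 parent=10 cost=16
15. q=(7,44) nearest=11 d=28 new=(12,18) → add node 12 parent=11 cost=18
16. q=(39,4) nearest=11 d=25 new=(16,14) → add node 13 parent=11 cost=18
17. q=(1,39) nearest=12 d=21 new=(10,20) → add node 14 parent=12 cost=20
18. q=(24,7) nearest=13 d=8 new=(18,12) → blocked by [18,24]×[5,13], reject
19. q=(33,40) nearest=12 d=22 new=(14,20) → blocked by [11,20]×[20,31], reject
20. q=(9,4) nearest=4 d=4 new=(8,6) → add node 15 parent=4 cost=10
21. q=(40,41) nearest=11 d=26 new=(16,18) → add node 16 parent=11 cost=18
22. q=(37,5) nearest=13 d=21 new=(18,12) → blocked by [18,24]×[5,13], reject
23. q=(40,26) nearest=13 d=24 new=(18,16) → add node 17 parent=13 cost=20

Node count: 18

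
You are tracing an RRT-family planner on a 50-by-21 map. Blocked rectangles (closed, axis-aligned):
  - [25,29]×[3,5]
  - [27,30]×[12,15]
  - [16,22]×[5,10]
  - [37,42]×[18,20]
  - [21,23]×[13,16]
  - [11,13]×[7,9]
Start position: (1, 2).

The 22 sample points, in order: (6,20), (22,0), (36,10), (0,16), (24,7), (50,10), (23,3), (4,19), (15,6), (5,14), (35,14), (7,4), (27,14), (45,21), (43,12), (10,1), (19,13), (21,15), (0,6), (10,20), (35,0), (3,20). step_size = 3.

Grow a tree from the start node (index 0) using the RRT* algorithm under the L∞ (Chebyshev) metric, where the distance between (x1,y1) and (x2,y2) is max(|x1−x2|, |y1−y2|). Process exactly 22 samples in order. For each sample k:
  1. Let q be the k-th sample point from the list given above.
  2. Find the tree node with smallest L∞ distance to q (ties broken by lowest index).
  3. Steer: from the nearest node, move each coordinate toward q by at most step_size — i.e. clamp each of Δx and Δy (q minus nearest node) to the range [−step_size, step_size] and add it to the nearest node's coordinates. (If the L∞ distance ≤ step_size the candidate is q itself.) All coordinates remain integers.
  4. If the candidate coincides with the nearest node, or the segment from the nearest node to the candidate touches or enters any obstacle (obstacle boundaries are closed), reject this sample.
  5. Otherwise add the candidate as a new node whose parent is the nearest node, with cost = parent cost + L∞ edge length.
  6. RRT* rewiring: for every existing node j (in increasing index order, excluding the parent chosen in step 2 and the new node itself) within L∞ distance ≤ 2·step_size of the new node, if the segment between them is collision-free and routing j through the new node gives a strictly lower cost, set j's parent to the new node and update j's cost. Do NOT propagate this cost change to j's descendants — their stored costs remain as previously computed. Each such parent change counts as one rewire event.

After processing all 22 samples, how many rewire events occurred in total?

1. q=(6,20) nearest=0 d=18 new=(4,5) → add node 1 parent=0 cost=3
2. q=(22,0) nearest=1 d=18 new=(7,2) → add node 2 parent=1 cost=6
3. q=(36,10) nearest=2 d=29 new=(10,5) → add node 3 parent=2 cost=9
4. q=(0,16) nearest=1 d=11 new=(1,8) → add node 4 parent=1 cost=6
5. q=(24,7) nearest=3 d=14 new=(13,7) → blocked by [11,13]×[7,9], reject
6. q=(50,10) nearest=3 d=40 new=(13,8) → blocked by [11,13]×[7,9], reject
7. q=(23,3) nearest=3 d=13 new=(13,3) → add node 5 parent=3 cost=12
8. q=(4,19) nearest=4 d=11 new=(4,11) → add node 6 parent=4 cost=9
9. q=(15,6) nearest=5 d=3 new=(15,6) → add node 7 parent=5 cost=15
10. q=(5,14) nearest=6 d=3 new=(5,14) → add node 8 parent=6 cost=12
11. q=(35,14) nearest=7 d=20 new=(18,9) → blocked by [16,22]×[5,10], reject
12. q=(7,4) nearest=2 d=2 new=(7,4) → add node 9 parent=2 cost=8
13. q=(27,14) nearest=7 d=12 new=(18,9) → blocked by [16,22]×[5,10], reject
14. q=(45,21) nearest=7 d=30 new=(18,9) → blocked by [16,22]×[5,10], reject
15. q=(43,12) nearest=7 d=28 new=(18,9) → blocked by [16,22]×[5,10], reject
16. q=(10,1) nearest=2 d=3 new=(10,1) → add node 10 parent=2 cost=9; rewire 7→10 (14<15)
17. q=(19,13) nearest=7 d=7 new=(18,9) → blocked by [16,22]×[5,10], reject
18. q=(21,15) nearest=7 d=9 new=(18,9) → blocked by [16,22]×[5,10], reject
19. q=(0,6) nearest=4 d=2 new=(0,6) → add node 11 parent=4 cost=8
20. q=(10,20) nearest=8 d=6 new=(8,17) → add node 12 parent=8 cost=15
21. q=(35,0) nearest=7 d=20 new=(18,3) → blocked by [16,22]×[5,10], reject
22. q=(3,20) nearest=12 d=5 new=(5,20) → add node 13 parent=12 cost=18

Rewire events: 1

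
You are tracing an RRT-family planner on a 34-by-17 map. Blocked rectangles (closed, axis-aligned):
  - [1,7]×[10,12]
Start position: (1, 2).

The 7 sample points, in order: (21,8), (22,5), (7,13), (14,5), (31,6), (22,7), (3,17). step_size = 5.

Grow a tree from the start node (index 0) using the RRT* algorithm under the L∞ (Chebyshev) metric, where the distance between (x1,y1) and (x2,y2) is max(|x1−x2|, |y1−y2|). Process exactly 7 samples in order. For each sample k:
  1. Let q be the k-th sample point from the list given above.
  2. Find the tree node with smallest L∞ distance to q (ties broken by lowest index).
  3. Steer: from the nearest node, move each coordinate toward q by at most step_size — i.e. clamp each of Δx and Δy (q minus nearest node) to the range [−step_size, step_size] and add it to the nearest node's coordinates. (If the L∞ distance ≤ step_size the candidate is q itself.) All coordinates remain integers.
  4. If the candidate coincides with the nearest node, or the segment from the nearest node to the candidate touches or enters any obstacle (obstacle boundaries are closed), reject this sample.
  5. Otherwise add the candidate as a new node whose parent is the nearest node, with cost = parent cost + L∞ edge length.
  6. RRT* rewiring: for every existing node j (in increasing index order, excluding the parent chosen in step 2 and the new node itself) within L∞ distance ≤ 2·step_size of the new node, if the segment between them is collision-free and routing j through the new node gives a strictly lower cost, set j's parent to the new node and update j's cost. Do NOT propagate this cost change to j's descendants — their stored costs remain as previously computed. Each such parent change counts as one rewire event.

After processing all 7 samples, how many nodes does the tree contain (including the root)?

Node count: 6

1. q=(21,8) nearest=0 d=20 new=(6,7) → add node 1 parent=0 cost=5
2. q=(22,5) nearest=1 d=16 new=(11,5) → add node 2 parent=1 cost=10
3. q=(7,13) nearest=1 d=6 new=(7,12) → blocked by [1,7]×[10,12], reject
4. q=(14,5) nearest=2 d=3 new=(14,5) → add node 3 parent=2 cost=13
5. q=(31,6) nearest=3 d=17 new=(19,6) → add node 4 parent=3 cost=18
6. q=(22,7) nearest=4 d=3 new=(22,7) → add node 5 parent=4 cost=21
7. q=(3,17) nearest=1 d=10 new=(3,12) → blocked by [1,7]×[10,12], reject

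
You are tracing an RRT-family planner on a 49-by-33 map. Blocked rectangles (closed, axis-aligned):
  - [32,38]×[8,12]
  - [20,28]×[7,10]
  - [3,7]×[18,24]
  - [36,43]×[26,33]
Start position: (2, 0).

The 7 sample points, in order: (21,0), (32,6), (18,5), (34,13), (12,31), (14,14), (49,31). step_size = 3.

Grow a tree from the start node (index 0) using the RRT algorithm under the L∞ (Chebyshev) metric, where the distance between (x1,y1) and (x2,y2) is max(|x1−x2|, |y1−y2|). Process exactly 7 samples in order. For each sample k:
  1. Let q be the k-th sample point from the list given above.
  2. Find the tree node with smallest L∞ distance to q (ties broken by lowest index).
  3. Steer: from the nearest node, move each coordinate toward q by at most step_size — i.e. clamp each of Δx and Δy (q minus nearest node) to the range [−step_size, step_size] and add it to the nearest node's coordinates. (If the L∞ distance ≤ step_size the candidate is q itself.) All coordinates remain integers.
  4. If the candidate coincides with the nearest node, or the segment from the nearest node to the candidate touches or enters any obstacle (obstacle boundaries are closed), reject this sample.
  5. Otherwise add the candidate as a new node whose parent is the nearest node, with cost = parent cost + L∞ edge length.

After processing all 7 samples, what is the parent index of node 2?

Parent of node 2: 1

1. q=(21,0) nearest=0 d=19 new=(5,0) → add node 1 parent=0 cost=3
2. q=(32,6) nearest=1 d=27 new=(8,3) → add node 2 parent=1 cost=6
3. q=(18,5) nearest=2 d=10 new=(11,5) → add node 3 parent=2 cost=9
4. q=(34,13) nearest=3 d=23 new=(14,8) → add node 4 parent=3 cost=12
5. q=(12,31) nearest=4 d=23 new=(12,11) → add node 5 parent=4 cost=15
6. q=(14,14) nearest=5 d=3 new=(14,14) → add node 6 parent=5 cost=18
7. q=(49,31) nearest=4 d=35 new=(17,11) → add node 7 parent=4 cost=15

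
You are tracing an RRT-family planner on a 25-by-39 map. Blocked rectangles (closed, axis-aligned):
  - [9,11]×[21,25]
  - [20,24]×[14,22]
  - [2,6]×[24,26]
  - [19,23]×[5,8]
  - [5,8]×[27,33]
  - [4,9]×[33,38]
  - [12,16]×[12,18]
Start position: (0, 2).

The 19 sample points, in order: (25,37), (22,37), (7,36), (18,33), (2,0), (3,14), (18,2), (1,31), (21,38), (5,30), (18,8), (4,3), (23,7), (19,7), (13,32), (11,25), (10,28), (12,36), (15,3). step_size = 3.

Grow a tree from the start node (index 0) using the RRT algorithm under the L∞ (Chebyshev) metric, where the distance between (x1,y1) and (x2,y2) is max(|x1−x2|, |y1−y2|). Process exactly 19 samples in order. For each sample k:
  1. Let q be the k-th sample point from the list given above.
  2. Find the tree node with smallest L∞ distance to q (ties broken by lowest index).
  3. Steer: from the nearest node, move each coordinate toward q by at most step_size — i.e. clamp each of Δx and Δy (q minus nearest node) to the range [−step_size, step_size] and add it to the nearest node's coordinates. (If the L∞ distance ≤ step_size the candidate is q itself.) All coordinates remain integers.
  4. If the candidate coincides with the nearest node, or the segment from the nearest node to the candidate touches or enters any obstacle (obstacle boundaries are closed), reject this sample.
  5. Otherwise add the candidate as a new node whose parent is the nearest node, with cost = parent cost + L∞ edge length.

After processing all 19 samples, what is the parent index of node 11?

1. q=(25,37) nearest=0 d=35 new=(3,5) → add node 1 parent=0 cost=3
2. q=(22,37) nearest=1 d=32 new=(6,8) → add node 2 parent=1 cost=6
3. q=(7,36) nearest=2 d=28 new=(7,11) → add node 3 parent=2 cost=9
4. q=(18,33) nearest=3 d=22 new=(10,14) → add node 4 parent=3 cost=12
5. q=(2,0) nearest=0 d=2 new=(2,0) → add node 5 parent=0 cost=2
6. q=(3,14) nearest=3 d=4 new=(4,14) → add node 6 parent=3 cost=12
7. q=(18,2) nearest=3 d=11 new=(10,8) → add node 7 parent=3 cost=12
8. q=(1,31) nearest=4 d=17 new=(7,17) → add node 8 parent=4 cost=15
9. q=(21,38) nearest=8 d=21 new=(10,20) → add node 9 parent=8 cost=18
10. q=(5,30) nearest=9 d=10 new=(7,23) → blocked by [9,11]×[21,25], reject
11. q=(18,8) nearest=4 d=8 new=(13,11) → blocked by [12,16]×[12,18], reject
12. q=(4,3) nearest=1 d=2 new=(4,3) → add node 10 parent=1 cost=5
13. q=(23,7) nearest=4 d=13 new=(13,11) → blocked by [12,16]×[12,18], reject
14. q=(19,7) nearest=4 d=9 new=(13,11) → blocked by [12,16]×[12,18], reject
15. q=(13,32) nearest=9 d=12 new=(13,23) → blocked by [9,11]×[21,25], reject
16. q=(11,25) nearest=9 d=5 new=(11,23) → blocked by [9,11]×[21,25], reject
17. q=(10,28) nearest=9 d=8 new=(10,23) → blocked by [9,11]×[21,25], reject
18. q=(12,36) nearest=9 d=16 new=(12,23) → blocked by [9,11]×[21,25], reject
19. q=(15,3) nearest=7 d=5 new=(13,5) → add node 11 parent=7 cost=15

Parent of node 11: 7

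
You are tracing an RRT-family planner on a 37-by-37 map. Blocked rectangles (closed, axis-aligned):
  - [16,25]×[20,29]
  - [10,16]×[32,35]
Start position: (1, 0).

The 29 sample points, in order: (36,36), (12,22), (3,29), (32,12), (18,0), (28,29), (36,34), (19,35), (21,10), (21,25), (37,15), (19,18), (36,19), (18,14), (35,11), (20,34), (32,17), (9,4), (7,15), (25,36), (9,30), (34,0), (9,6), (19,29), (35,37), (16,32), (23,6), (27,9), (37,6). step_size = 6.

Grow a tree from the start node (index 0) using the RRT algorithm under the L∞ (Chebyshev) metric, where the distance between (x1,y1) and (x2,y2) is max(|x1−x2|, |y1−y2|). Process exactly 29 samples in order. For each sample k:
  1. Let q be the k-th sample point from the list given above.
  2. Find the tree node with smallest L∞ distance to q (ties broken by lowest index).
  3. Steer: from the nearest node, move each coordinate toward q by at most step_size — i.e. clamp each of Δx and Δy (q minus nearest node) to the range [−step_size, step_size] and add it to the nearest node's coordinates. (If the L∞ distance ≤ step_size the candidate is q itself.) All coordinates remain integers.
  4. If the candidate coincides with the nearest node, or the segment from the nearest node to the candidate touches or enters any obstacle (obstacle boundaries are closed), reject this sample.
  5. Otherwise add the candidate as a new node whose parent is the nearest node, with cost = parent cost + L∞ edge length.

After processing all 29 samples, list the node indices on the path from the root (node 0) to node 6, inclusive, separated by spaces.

Path: 0 1 2 6

1. q=(36,36) nearest=0 d=36 new=(7,6) → add node 1 parent=0 cost=6
2. q=(12,22) nearest=1 d=16 new=(12,12) → add node 2 parent=1 cost=12
3. q=(3,29) nearest=2 d=17 new=(6,18) → add node 3 parent=2 cost=18
4. q=(32,12) nearest=2 d=20 new=(18,12) → add node 4 parent=2 cost=18
5. q=(18,0) nearest=1 d=11 new=(13,0) → add node 5 parent=1 cost=12
6. q=(28,29) nearest=2 d=17 new=(18,18) → add node 6 parent=2 cost=18
7. q=(36,34) nearest=6 d=18 new=(24,24) → blocked by [16,25]×[20,29], reject
8. q=(19,35) nearest=3 d=17 new=(12,24) → add node 7 parent=3 cost=24
9. q=(21,10) nearest=4 d=3 new=(21,10) → add node 8 parent=4 cost=21
10. q=(21,25) nearest=6 d=7 new=(21,24) → blocked by [16,25]×[20,29], reject
11. q=(37,15) nearest=8 d=16 new=(27,15) → add node 9 parent=8 cost=27
12. q=(19,18) nearest=6 d=1 new=(19,18) → add node 10 parent=6 cost=19
13. q=(36,19) nearest=9 d=9 new=(33,19) → add node 11 parent=9 cost=33
14. q=(18,14) nearest=4 d=2 new=(18,14) → add node 12 parent=4 cost=20
15. q=(35,11) nearest=9 d=8 new=(33,11) → add node 13 parent=9 cost=33
16. q=(20,34) nearest=7 d=10 new=(18,30) → blocked by [16,25]×[20,29], reject
17. q=(32,17) nearest=11 d=2 new=(32,17) → add node 14 parent=11 cost=35
18. q=(9,4) nearest=1 d=2 new=(9,4) → add node 15 parent=1 cost=8
19. q=(7,15) nearest=3 d=3 new=(7,15) → add node 16 parent=3 cost=21
20. q=(25,36) nearest=7 d=13 new=(18,30) → blocked by [16,25]×[20,29], reject
21. q=(9,30) nearest=7 d=6 new=(9,30) → add node 17 parent=7 cost=30
22. q=(34,0) nearest=13 d=11 new=(34,5) → add node 18 parent=13 cost=39
23. q=(9,6) nearest=1 d=2 new=(9,6) → add node 19 parent=1 cost=8
24. q=(19,29) nearest=7 d=7 new=(18,29) → blocked by [16,25]×[20,29], reject
25. q=(35,37) nearest=11 d=18 new=(35,25) → add node 20 parent=11 cost=39
26. q=(16,32) nearest=17 d=7 new=(15,32) → blocked by [10,16]×[32,35], reject
27. q=(23,6) nearest=8 d=4 new=(23,6) → add node 21 parent=8 cost=25
28. q=(27,9) nearest=21 d=4 new=(27,9) → add node 22 parent=21 cost=29
29. q=(37,6) nearest=18 d=3 new=(37,6) → add node 23 parent=18 cost=42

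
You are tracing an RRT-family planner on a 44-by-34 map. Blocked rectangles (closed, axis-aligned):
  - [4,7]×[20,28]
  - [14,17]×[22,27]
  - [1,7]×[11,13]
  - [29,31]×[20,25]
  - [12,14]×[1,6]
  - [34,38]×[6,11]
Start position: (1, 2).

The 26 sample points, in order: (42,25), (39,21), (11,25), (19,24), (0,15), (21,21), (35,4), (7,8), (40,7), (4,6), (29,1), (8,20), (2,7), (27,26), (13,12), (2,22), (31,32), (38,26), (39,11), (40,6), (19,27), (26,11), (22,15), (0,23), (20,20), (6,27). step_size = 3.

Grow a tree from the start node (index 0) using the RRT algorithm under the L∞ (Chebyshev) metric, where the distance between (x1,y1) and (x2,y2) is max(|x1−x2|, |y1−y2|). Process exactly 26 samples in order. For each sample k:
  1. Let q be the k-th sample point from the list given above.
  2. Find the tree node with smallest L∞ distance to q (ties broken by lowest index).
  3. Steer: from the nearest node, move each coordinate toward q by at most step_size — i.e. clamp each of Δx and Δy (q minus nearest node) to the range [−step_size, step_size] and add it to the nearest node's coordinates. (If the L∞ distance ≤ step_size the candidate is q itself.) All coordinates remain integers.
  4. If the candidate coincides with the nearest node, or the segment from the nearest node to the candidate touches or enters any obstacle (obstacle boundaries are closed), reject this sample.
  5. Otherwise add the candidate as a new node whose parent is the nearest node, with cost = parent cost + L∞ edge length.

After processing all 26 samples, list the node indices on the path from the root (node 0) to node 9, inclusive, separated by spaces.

Path: 0 1 2 3 4 5 6 7 9

1. q=(42,25) nearest=0 d=41 new=(4,5) → add node 1 parent=0 cost=3
2. q=(39,21) nearest=1 d=35 new=(7,8) → add node 2 parent=1 cost=6
3. q=(11,25) nearest=2 d=17 new=(10,11) → add node 3 parent=2 cost=9
4. q=(19,24) nearest=3 d=13 new=(13,14) → add node 4 parent=3 cost=12
5. q=(0,15) nearest=2 d=7 new=(4,11) → blocked by [1,7]×[11,13], reject
6. q=(21,21) nearest=4 d=8 new=(16,17) → add node 5 parent=4 cost=15
7. q=(35,4) nearest=5 d=19 new=(19,14) → add node 6 parent=5 cost=18
8. q=(7,8) nearest=2 d=0 → coincident, reject
9. q=(40,7) nearest=6 d=21 new=(22,11) → add node 7 parent=6 cost=21
10. q=(4,6) nearest=1 d=1 new=(4,6) → add node 8 parent=1 cost=4
11. q=(29,1) nearest=7 d=10 new=(25,8) → add node 9 parent=7 cost=24
12. q=(8,20) nearest=4 d=6 new=(10,17) → add node 10 parent=4 cost=15
13. q=(2,7) nearest=1 d=2 new=(2,7) → add node 11 parent=1 cost=5
14. q=(27,26) nearest=5 d=11 new=(19,20) → add node 12 parent=5 cost=18
15. q=(13,12) nearest=4 d=2 new=(13,12) → add node 13 parent=4 cost=14
16. q=(2,22) nearest=10 d=8 new=(7,20) → blocked by [4,7]×[20,28], reject
17. q=(31,32) nearest=12 d=12 new=(22,23) → add node 14 parent=12 cost=21
18. q=(38,26) nearest=7 d=16 new=(25,14) → add node 15 parent=7 cost=24
19. q=(39,11) nearest=9 d=14 new=(28,11) → add node 16 parent=9 cost=27
20. q=(40,6) nearest=16 d=12 new=(31,8) → add node 17 parent=16 cost=30
21. q=(19,27) nearest=14 d=4 new=(19,26) → add node 18 parent=14 cost=24
22. q=(26,11) nearest=16 d=2 new=(26,11) → add node 19 parent=16 cost=29
23. q=(22,15) nearest=6 d=3 new=(22,15) → add node 20 parent=6 cost=21
24. q=(0,23) nearest=10 d=10 new=(7,20) → blocked by [4,7]×[20,28], reject
25. q=(20,20) nearest=12 d=1 new=(20,20) → add node 21 parent=12 cost=19
26. q=(6,27) nearest=5 d=10 new=(13,20) → add node 22 parent=5 cost=18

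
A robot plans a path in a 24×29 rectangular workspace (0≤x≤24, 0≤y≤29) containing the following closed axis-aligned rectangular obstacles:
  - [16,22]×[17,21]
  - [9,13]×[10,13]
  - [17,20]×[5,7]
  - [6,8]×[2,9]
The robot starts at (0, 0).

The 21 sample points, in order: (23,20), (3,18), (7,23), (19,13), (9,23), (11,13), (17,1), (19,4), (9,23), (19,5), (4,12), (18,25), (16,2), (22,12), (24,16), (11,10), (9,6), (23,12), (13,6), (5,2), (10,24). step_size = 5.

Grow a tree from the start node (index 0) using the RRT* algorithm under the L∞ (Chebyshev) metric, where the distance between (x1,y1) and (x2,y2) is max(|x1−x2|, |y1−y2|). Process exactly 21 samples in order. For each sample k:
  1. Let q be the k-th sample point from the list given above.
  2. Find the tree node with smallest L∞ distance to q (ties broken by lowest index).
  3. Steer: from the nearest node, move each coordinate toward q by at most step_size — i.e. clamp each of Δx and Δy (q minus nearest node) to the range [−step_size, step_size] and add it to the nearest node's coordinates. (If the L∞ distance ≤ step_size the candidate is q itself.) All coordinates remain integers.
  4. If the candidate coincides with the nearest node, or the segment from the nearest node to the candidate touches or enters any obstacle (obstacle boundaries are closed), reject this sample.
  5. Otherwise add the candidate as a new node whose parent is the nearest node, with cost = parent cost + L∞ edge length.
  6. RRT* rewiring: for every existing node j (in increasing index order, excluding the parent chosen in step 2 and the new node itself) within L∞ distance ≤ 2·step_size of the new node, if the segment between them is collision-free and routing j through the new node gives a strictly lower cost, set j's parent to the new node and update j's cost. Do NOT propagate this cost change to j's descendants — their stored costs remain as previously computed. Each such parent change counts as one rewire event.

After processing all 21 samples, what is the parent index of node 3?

1. q=(23,20) nearest=0 d=23 new=(5,5) → add node 1 parent=0 cost=5
2. q=(3,18) nearest=1 d=13 new=(3,10) → add node 2 parent=1 cost=10
3. q=(7,23) nearest=2 d=13 new=(7,15) → add node 3 parent=2 cost=15
4. q=(19,13) nearest=3 d=12 new=(12,13) → blocked by [9,13]×[10,13], reject
5. q=(9,23) nearest=3 d=8 new=(9,20) → add node 4 parent=3 cost=20
6. q=(11,13) nearest=3 d=4 new=(11,13) → blocked by [9,13]×[10,13], reject
7. q=(17,1) nearest=1 d=12 new=(10,1) → blocked by [6,8]×[2,9], reject
8. q=(19,4) nearest=3 d=12 new=(12,10) → blocked by [9,13]×[10,13], reject
9. q=(9,23) nearest=4 d=3 new=(9,23) → add node 5 parent=4 cost=23
10. q=(19,5) nearest=3 d=12 new=(12,10) → blocked by [9,13]×[10,13], reject
11. q=(4,12) nearest=2 d=2 new=(4,12) → add node 6 parent=2 cost=12
12. q=(18,25) nearest=4 d=9 new=(14,25) → add node 7 parent=4 cost=25
13. q=(16,2) nearest=1 d=11 new=(10,2) → blocked by [6,8]×[2,9], reject
14. q=(22,12) nearest=4 d=13 new=(14,15) → add node 8 parent=4 cost=25
15. q=(24,16) nearest=7 d=10 new=(19,20) → blocked by [16,22]×[17,21], reject
16. q=(11,10) nearest=3 d=5 new=(11,10) → blocked by [9,13]×[10,13], reject
17. q=(9,6) nearest=1 d=4 new=(9,6) → blocked by [6,8]×[2,9], reject
18. q=(23,12) nearest=8 d=9 new=(19,12) → add node 9 parent=8 cost=30
19. q=(13,6) nearest=9 d=6 new=(14,7) → add node 10 parent=9 cost=35
20. q=(5,2) nearest=1 d=3 new=(5,2) → add node 11 parent=1 cost=8
21. q=(10,24) nearest=5 d=1 new=(10,24) → add node 12 parent=5 cost=24

Parent of node 3: 2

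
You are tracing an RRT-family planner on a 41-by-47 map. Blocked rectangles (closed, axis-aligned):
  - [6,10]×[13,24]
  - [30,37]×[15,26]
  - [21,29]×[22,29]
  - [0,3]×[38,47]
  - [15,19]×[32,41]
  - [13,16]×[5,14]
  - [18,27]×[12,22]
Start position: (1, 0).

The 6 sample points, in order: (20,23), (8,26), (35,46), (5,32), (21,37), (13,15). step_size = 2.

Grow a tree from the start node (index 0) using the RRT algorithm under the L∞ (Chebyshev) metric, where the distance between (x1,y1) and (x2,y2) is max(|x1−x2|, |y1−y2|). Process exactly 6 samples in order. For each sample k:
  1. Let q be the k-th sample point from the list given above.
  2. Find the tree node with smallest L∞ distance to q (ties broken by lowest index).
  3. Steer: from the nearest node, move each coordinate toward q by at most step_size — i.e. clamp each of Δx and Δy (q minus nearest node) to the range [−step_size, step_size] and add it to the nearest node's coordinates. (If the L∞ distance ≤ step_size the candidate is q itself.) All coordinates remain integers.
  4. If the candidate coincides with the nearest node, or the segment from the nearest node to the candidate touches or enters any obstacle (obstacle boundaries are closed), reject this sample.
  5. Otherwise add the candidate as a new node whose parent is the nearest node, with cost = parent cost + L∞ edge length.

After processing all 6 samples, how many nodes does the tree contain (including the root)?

Node count: 7

1. q=(20,23) nearest=0 d=23 new=(3,2) → add node 1 parent=0 cost=2
2. q=(8,26) nearest=1 d=24 new=(5,4) → add node 2 parent=1 cost=4
3. q=(35,46) nearest=2 d=42 new=(7,6) → add node 3 parent=2 cost=6
4. q=(5,32) nearest=3 d=26 new=(5,8) → add node 4 parent=3 cost=8
5. q=(21,37) nearest=4 d=29 new=(7,10) → add node 5 parent=4 cost=10
6. q=(13,15) nearest=5 d=6 new=(9,12) → add node 6 parent=5 cost=12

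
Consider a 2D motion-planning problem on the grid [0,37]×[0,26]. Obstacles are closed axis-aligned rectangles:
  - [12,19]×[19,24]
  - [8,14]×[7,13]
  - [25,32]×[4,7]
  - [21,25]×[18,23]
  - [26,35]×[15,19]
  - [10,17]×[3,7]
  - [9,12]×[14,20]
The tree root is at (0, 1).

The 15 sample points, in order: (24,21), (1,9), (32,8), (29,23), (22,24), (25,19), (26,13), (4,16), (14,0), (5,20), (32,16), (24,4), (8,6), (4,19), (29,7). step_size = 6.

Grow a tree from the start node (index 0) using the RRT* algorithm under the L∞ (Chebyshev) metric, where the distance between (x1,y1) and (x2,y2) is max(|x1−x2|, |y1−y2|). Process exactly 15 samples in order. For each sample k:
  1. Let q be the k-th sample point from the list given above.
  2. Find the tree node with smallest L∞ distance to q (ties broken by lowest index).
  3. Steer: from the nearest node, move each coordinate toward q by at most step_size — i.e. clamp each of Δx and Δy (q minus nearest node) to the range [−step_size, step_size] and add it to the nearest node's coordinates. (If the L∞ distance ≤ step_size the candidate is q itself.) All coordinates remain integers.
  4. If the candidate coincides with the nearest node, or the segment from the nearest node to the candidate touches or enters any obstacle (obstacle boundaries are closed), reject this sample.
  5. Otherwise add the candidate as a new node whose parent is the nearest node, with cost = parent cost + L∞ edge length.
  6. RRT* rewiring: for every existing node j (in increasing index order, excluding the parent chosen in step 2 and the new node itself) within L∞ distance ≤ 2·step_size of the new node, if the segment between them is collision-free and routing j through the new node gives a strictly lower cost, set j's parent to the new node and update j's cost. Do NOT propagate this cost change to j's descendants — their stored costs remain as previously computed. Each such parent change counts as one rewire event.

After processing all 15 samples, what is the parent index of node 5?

1. q=(24,21) nearest=0 d=24 new=(6,7) → add node 1 parent=0 cost=6
2. q=(1,9) nearest=1 d=5 new=(1,9) → add node 2 parent=1 cost=11
3. q=(32,8) nearest=1 d=26 new=(12,8) → blocked by [8,14]×[7,13], reject
4. q=(29,23) nearest=1 d=23 new=(12,13) → blocked by [8,14]×[7,13], reject
5. q=(22,24) nearest=1 d=17 new=(12,13) → blocked by [8,14]×[7,13], reject
6. q=(25,19) nearest=1 d=19 new=(12,13) → blocked by [8,14]×[7,13], reject
7. q=(26,13) nearest=1 d=20 new=(12,13) → blocked by [8,14]×[7,13], reject
8. q=(4,16) nearest=2 d=7 new=(4,15) → add node 3 parent=2 cost=17
9. q=(14,0) nearest=1 d=8 new=(12,1) → blocked by [10,17]×[3,7], reject
10. q=(5,20) nearest=3 d=5 new=(5,20) → add node 4 parent=3 cost=22
11. q=(32,16) nearest=1 d=26 new=(12,13) → blocked by [8,14]×[7,13], reject
12. q=(24,4) nearest=1 d=18 new=(12,4) → blocked by [10,17]×[3,7], reject
13. q=(8,6) nearest=1 d=2 new=(8,6) → add node 5 parent=1 cost=8
14. q=(4,19) nearest=4 d=1 new=(4,19) → add node 6 parent=4 cost=23
15. q=(29,7) nearest=5 d=21 new=(14,7) → blocked by [8,14]×[7,13], reject

Parent of node 5: 1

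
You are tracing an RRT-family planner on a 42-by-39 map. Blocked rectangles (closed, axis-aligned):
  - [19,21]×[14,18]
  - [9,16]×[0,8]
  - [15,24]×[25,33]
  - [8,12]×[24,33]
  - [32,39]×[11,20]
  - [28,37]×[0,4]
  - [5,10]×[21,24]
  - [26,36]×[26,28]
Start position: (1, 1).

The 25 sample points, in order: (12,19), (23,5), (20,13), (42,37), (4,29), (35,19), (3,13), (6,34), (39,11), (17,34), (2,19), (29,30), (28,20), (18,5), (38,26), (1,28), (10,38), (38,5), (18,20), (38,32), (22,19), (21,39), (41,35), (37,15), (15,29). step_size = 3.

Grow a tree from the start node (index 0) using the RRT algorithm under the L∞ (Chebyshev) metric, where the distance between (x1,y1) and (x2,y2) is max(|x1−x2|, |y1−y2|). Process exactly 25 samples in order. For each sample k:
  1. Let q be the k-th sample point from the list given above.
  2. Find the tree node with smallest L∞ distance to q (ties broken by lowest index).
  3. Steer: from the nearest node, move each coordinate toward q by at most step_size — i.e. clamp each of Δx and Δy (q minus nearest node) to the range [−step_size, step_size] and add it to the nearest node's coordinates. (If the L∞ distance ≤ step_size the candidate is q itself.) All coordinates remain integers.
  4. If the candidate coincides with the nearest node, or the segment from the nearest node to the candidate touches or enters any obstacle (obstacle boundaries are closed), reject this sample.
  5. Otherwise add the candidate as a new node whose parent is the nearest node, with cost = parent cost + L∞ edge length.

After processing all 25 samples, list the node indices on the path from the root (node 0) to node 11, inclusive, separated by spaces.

1. q=(12,19) nearest=0 d=18 new=(4,4) → add node 1 parent=0 cost=3
2. q=(23,5) nearest=1 d=19 new=(7,5) → add node 2 parent=1 cost=6
3. q=(20,13) nearest=2 d=13 new=(10,8) → blocked by [9,16]×[0,8], reject
4. q=(42,37) nearest=2 d=35 new=(10,8) → blocked by [9,16]×[0,8], reject
5. q=(4,29) nearest=2 d=24 new=(4,8) → add node 3 parent=2 cost=9
6. q=(35,19) nearest=2 d=28 new=(10,8) → blocked by [9,16]×[0,8], reject
7. q=(3,13) nearest=3 d=5 new=(3,11) → add node 4 parent=3 cost=12
8. q=(6,34) nearest=4 d=23 new=(6,14) → add node 5 parent=4 cost=15
9. q=(39,11) nearest=2 d=32 new=(10,8) → blocked by [9,16]×[0,8], reject
10. q=(17,34) nearest=5 d=20 new=(9,17) → add node 6 parent=5 cost=18
11. q=(2,19) nearest=5 d=5 new=(3,17) → add node 7 parent=5 cost=18
12. q=(29,30) nearest=6 d=20 new=(12,20) → add node 8 parent=6 cost=21
13. q=(28,20) nearest=8 d=16 new=(15,20) → add node 9 parent=8 cost=24
14. q=(18,5) nearest=2 d=11 new=(10,5) → blocked by [9,16]×[0,8], reject
15. q=(38,26) nearest=9 d=23 new=(18,23) → add node 10 parent=9 cost=27
16. q=(1,28) nearest=6 d=11 new=(6,20) → add node 11 parent=6 cost=21
17. q=(10,38) nearest=10 d=15 new=(15,26) → blocked by [15,24]×[25,33], reject
18. q=(38,5) nearest=10 d=20 new=(21,20) → add node 12 parent=10 cost=30
19. q=(18,20) nearest=9 d=3 new=(18,20) → add node 13 parent=9 cost=27
20. q=(38,32) nearest=12 d=17 new=(24,23) → add node 14 parent=12 cost=33
21. q=(22,19) nearest=12 d=1 new=(22,19) → add node 15 parent=12 cost=31
22. q=(21,39) nearest=10 d=16 new=(21,26) → blocked by [15,24]×[25,33], reject
23. q=(41,35) nearest=14 d=17 new=(27,26) → blocked by [26,36]×[26,28], reject
24. q=(37,15) nearest=14 d=13 new=(27,20) → add node 16 parent=14 cost=36
25. q=(15,29) nearest=10 d=6 new=(15,26) → blocked by [15,24]×[25,33], reject

Path: 0 1 2 3 4 5 6 11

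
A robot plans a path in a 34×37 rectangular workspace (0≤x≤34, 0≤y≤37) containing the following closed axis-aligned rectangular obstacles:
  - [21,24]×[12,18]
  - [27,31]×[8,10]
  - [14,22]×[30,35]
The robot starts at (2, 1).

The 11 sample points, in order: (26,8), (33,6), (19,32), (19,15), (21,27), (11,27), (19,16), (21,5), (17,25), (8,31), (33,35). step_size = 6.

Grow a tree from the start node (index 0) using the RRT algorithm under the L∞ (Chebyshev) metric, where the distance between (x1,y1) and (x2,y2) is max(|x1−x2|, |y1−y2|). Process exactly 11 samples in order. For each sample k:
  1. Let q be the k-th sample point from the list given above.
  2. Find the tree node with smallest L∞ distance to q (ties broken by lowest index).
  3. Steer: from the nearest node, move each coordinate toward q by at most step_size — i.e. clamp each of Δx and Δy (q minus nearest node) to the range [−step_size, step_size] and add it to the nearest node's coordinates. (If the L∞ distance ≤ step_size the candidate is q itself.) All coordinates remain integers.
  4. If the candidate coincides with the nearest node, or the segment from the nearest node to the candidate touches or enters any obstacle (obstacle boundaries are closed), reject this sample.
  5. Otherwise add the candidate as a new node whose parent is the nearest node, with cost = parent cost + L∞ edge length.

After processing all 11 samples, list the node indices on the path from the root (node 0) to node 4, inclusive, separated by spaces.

1. q=(26,8) nearest=0 d=24 new=(8,7) → add node 1 parent=0 cost=6
2. q=(33,6) nearest=1 d=25 new=(14,6) → add node 2 parent=1 cost=12
3. q=(19,32) nearest=1 d=25 new=(14,13) → add node 3 parent=1 cost=12
4. q=(19,15) nearest=3 d=5 new=(19,15) → add node 4 parent=3 cost=17
5. q=(21,27) nearest=4 d=12 new=(21,21) → add node 5 parent=4 cost=23
6. q=(11,27) nearest=5 d=10 new=(15,27) → add node 6 parent=5 cost=29
7. q=(19,16) nearest=4 d=1 new=(19,16) → add node 7 parent=4 cost=18
8. q=(21,5) nearest=2 d=7 new=(20,5) → add node 8 parent=2 cost=18
9. q=(17,25) nearest=6 d=2 new=(17,25) → add node 9 parent=6 cost=31
10. q=(8,31) nearest=6 d=7 new=(9,31) → add node 10 parent=6 cost=35
11. q=(33,35) nearest=5 d=14 new=(27,27) → add node 11 parent=5 cost=29

Path: 0 1 3 4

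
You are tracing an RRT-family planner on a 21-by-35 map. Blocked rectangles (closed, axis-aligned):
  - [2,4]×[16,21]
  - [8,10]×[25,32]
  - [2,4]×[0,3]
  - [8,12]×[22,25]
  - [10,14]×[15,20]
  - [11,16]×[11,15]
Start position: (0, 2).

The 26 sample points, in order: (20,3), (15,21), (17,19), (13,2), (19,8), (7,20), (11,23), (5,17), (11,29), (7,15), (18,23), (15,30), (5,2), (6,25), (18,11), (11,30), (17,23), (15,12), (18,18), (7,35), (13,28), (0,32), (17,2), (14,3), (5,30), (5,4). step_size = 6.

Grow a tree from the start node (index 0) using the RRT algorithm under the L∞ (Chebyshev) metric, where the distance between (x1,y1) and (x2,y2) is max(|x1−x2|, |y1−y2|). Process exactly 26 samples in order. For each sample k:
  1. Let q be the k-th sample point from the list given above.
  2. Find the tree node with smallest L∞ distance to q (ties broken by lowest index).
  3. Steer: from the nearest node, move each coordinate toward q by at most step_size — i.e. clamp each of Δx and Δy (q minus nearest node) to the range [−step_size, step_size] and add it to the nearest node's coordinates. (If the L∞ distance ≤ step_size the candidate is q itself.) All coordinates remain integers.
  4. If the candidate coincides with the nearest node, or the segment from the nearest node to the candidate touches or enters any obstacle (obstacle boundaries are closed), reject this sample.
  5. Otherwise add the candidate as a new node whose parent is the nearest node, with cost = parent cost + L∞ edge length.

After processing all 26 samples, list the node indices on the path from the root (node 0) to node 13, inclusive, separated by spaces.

1. q=(20,3) nearest=0 d=20 new=(6,3) → blocked by [2,4]×[0,3], reject
2. q=(15,21) nearest=0 d=19 new=(6,8) → add node 1 parent=0 cost=6
3. q=(17,19) nearest=1 d=11 new=(12,14) → blocked by [11,16]×[11,15], reject
4. q=(13,2) nearest=1 d=7 new=(12,2) → add node 2 parent=1 cost=12
5. q=(19,8) nearest=2 d=7 new=(18,8) → add node 3 parent=2 cost=18
6. q=(7,20) nearest=1 d=12 new=(7,14) → add node 4 parent=1 cost=12
7. q=(11,23) nearest=4 d=9 new=(11,20) → blocked by [10,14]×[15,20], reject
8. q=(5,17) nearest=4 d=3 new=(5,17) → add node 5 parent=4 cost=15
9. q=(11,29) nearest=5 d=12 new=(11,23) → blocked by [8,12]×[22,25], reject
10. q=(7,15) nearest=4 d=1 new=(7,15) → add node 6 parent=4 cost=13
11. q=(18,23) nearest=4 d=11 new=(13,20) → blocked by [10,14]×[15,20], reject
12. q=(15,30) nearest=5 d=13 new=(11,23) → blocked by [8,12]×[22,25], reject
13. q=(5,2) nearest=0 d=5 new=(5,2) → blocked by [2,4]×[0,3], reject
14. q=(6,25) nearest=5 d=8 new=(6,23) → add node 7 parent=5 cost=21
15. q=(18,11) nearest=3 d=3 new=(18,11) → add node 8 parent=3 cost=21
16. q=(11,30) nearest=7 d=7 new=(11,29) → blocked by [8,10]×[25,32], reject
17. q=(17,23) nearest=4 d=10 new=(13,20) → blocked by [10,14]×[15,20], reject
18. q=(15,12) nearest=8 d=3 new=(15,12) → blocked by [11,16]×[11,15], reject
19. q=(18,18) nearest=8 d=7 new=(18,17) → add node 9 parent=8 cost=27
20. q=(7,35) nearest=7 d=12 new=(7,29) → add node 10 parent=7 cost=27
21. q=(13,28) nearest=10 d=6 new=(13,28) → blocked by [8,10]×[25,32], reject
22. q=(0,32) nearest=10 d=7 new=(1,32) → add node 11 parent=10 cost=33
23. q=(17,2) nearest=2 d=5 new=(17,2) → add node 12 parent=2 cost=17
24. q=(14,3) nearest=2 d=2 new=(14,3) → add node 13 parent=2 cost=14
25. q=(5,30) nearest=10 d=2 new=(5,30) → add node 14 parent=10 cost=29
26. q=(5,4) nearest=1 d=4 new=(5,4) → add node 15 parent=1 cost=10

Path: 0 1 2 13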